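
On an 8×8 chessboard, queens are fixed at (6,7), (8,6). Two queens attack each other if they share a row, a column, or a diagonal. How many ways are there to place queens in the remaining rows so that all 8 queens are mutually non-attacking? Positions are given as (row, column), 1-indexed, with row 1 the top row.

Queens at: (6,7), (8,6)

Branch on row 1: col 1 → 0; col 3 → 2; col 4 → 2; col 5 → 2; col 8 → 1.
Sum: 0 + 2 + 2 + 2 + 1 = 7.

7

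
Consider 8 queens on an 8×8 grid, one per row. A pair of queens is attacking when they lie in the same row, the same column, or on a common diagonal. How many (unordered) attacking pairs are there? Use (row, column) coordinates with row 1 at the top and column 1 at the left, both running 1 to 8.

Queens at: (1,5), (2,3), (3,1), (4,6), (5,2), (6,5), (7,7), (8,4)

1

Same column: (1,5)–(6,5) (column 5).
Total attacking pairs: 1.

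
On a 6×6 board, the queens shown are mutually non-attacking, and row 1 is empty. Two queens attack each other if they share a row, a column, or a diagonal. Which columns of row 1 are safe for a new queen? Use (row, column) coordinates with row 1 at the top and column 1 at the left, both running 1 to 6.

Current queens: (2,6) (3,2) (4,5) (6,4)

columns 1, 3

(2,6) attacks row 1 at column 6 and diagonals 5.
(3,2) attacks row 1 at column 2 and diagonals 4.
(4,5) attacks row 1 at column 5 and diagonals 2.
(6,4) attacks row 1 at column 4.
Attacked columns: {2, 4, 5, 6}. Safe: {1, 3}.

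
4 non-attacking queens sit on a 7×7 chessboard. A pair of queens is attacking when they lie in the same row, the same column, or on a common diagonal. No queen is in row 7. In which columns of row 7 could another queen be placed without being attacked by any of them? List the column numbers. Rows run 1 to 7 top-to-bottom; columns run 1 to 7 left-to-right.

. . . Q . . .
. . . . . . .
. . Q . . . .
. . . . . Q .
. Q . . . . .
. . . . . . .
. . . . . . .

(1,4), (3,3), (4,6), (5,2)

columns 1, 5

(1,4) attacks row 7 at column 4.
(3,3) attacks row 7 at column 3 and diagonals 7.
(4,6) attacks row 7 at column 6 and diagonals 3.
(5,2) attacks row 7 at column 2 and diagonals 4.
Attacked columns: {2, 3, 4, 6, 7}. Safe: {1, 5}.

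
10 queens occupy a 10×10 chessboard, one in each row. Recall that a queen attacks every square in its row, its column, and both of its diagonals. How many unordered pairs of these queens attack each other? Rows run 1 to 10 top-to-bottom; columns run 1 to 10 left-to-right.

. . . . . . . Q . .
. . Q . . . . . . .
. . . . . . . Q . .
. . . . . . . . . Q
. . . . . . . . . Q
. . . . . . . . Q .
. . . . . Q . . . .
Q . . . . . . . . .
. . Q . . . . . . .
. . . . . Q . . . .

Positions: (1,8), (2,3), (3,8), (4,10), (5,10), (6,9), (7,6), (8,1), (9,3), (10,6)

Same column: (1,8)–(3,8) (column 8); (2,3)–(9,3) (column 3); (4,10)–(5,10) (column 10); (7,6)–(10,6) (column 6).
Same diagonal: (1,8)–(8,1) (|1−8| = |8−1| = 7); (3,8)–(5,10) (|3−5| = |8−10| = 2); (5,10)–(6,9) (|5−6| = |10−9| = 1).
Total attacking pairs: 7.

7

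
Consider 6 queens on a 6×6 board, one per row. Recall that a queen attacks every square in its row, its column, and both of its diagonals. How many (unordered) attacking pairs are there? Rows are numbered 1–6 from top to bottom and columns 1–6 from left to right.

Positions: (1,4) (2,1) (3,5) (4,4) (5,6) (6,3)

Same column: (1,4)–(4,4) (column 4).
Same diagonal: (3,5)–(4,4) (|3−4| = |5−4| = 1).
Total attacking pairs: 2.

2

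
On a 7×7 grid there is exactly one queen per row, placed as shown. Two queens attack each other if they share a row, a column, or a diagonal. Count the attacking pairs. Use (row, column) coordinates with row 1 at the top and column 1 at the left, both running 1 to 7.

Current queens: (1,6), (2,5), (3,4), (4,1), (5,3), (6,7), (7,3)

5

Same column: (5,3)–(7,3) (column 3).
Same diagonal: (1,6)–(2,5) (|1−2| = |6−5| = 1); (1,6)–(3,4) (|1−3| = |6−4| = 2); (2,5)–(3,4) (|2−3| = |5−4| = 1); (3,4)–(6,7) (|3−6| = |4−7| = 3).
Total attacking pairs: 5.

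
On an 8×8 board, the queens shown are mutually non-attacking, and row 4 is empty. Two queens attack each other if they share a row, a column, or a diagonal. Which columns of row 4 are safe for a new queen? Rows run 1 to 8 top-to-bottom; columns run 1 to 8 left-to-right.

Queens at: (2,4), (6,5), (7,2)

columns 1, 8

(2,4) attacks row 4 at column 4 and diagonals 2, 6.
(6,5) attacks row 4 at column 5 and diagonals 3, 7.
(7,2) attacks row 4 at column 2 and diagonals 5.
Attacked columns: {2, 3, 4, 5, 6, 7}. Safe: {1, 8}.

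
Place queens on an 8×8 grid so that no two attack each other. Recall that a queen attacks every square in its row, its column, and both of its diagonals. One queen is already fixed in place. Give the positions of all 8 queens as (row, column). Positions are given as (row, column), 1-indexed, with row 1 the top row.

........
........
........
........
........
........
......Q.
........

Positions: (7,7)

(1,2) (2,8) (3,6) (4,1) (5,3) (6,5) (7,7) (8,4)

Row 1: attacked by (7,7)→{1,7}. Safe: 2, 3, 4, 5, 6, 8. Place at column 2.
Row 2: attacked by (1,2)→{1,2,3}; (7,7)→{2,7}. Safe: 4, 5, 6, 8. Place at column 8.
Row 3: attacked by (1,2)→{2,4}; (2,8)→{7,8}; (7,7)→{3,7}. Safe: 1, 5, 6. Place at column 6.
Row 4: attacked by (1,2)→{2,5}; (2,8)→{6,8}; (3,6)→{5,6,7}; (7,7)→{4,7}. Safe: 1, 3. Place at column 1.
Row 5: attacked by (1,2)→{2,6}; (2,8)→{5,8}; (3,6)→{4,6,8}; (4,1)→{1,2}; (7,7)→{5,7}. Safe: 3. Place at column 3.
Row 6: attacked by (1,2)→{2,7}; (2,8)→{4,8}; (3,6)→{3,6}; (4,1)→{1,3}; (5,3)→{2,3,4}; (7,7)→{6,7,8}. Safe: 5. Place at column 5.
Row 8: attacked by (1,2)→{2}; (2,8)→{2,8}; (3,6)→{1,6}; (4,1)→{1,5}; (5,3)→{3,6}; (6,5)→{3,5,7}; (7,7)→{6,7,8}. Safe: 4. Place at column 4.
Columns [2, 8, 6, 1, 3, 5, 7, 4], r−c [-1, -6, -3, 3, 2, 1, 0, 4], r+c [3, 10, 9, 5, 8, 11, 14, 12] are all distinct, so no two queens attack.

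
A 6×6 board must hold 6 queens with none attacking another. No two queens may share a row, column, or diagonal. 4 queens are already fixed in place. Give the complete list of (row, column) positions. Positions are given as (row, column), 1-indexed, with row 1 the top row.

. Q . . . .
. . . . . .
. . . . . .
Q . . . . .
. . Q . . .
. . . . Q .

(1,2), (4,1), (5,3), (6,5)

(1,2) (2,4) (3,6) (4,1) (5,3) (6,5)

Row 2: attacked by (1,2)→{1,2,3}; (4,1)→{1,3}; (5,3)→{3,6}; (6,5)→{1,5}. Safe: 4. Place at column 4.
Row 3: attacked by (1,2)→{2,4}; (2,4)→{3,4,5}; (4,1)→{1,2}; (5,3)→{1,3,5}; (6,5)→{2,5}. Safe: 6. Place at column 6.
Columns [2, 4, 6, 1, 3, 5], r−c [-1, -2, -3, 3, 2, 1], r+c [3, 6, 9, 5, 8, 11] are all distinct, so no two queens attack.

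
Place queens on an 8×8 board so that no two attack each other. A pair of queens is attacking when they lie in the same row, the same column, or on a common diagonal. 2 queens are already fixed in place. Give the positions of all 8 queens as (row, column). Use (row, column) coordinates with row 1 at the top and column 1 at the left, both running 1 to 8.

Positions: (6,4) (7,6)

(1,1) (2,7) (3,5) (4,8) (5,2) (6,4) (7,6) (8,3)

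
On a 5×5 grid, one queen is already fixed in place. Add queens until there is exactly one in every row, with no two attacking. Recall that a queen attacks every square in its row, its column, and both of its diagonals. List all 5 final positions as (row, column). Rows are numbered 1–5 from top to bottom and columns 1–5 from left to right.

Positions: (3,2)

(1,1) (2,4) (3,2) (4,5) (5,3)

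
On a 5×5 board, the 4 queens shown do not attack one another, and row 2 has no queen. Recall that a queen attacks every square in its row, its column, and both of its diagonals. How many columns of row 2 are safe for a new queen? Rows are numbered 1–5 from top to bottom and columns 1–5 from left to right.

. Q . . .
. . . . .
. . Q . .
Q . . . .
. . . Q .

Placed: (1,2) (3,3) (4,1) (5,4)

1

(1,2) attacks row 2 at column 2 and diagonals 1, 3.
(3,3) attacks row 2 at column 3 and diagonals 2, 4.
(4,1) attacks row 2 at column 1 and diagonals 3.
(5,4) attacks row 2 at column 4 and diagonals 1.
Attacked columns: {1, 2, 3, 4}. Safe: {5}.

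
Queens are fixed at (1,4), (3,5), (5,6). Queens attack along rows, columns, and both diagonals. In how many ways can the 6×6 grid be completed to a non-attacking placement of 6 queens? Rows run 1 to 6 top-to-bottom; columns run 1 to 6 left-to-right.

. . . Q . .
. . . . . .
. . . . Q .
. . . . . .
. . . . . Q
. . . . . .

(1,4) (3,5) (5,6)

1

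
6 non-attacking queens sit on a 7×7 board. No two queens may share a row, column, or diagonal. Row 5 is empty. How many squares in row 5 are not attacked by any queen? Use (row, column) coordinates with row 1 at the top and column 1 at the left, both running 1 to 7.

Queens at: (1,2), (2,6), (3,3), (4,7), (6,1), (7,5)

(1,2) attacks row 5 at column 2 and diagonals 6.
(2,6) attacks row 5 at column 6 and diagonals 3.
(3,3) attacks row 5 at column 3 and diagonals 1, 5.
(4,7) attacks row 5 at column 7 and diagonals 6.
(6,1) attacks row 5 at column 1 and diagonals 2.
(7,5) attacks row 5 at column 5 and diagonals 3, 7.
Attacked columns: {1, 2, 3, 5, 6, 7}. Safe: {4}.

1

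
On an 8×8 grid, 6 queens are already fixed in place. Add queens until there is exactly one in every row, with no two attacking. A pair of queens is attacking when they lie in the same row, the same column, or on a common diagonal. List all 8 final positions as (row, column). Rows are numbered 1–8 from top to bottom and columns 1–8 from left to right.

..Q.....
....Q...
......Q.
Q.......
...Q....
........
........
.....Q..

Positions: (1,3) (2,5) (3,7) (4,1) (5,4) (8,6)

Row 6: attacked by (1,3)→{3,8}; (2,5)→{1,5}; (3,7)→{4,7}; (4,1)→{1,3}; (5,4)→{3,4,5}; (8,6)→{4,6,8}. Safe: 2. Place at column 2.
Row 7: attacked by (1,3)→{3}; (2,5)→{5}; (3,7)→{3,7}; (4,1)→{1,4}; (5,4)→{2,4,6}; (6,2)→{1,2,3}; (8,6)→{5,6,7}. Safe: 8. Place at column 8.
Columns [3, 5, 7, 1, 4, 2, 8, 6], r−c [-2, -3, -4, 3, 1, 4, -1, 2], r+c [4, 7, 10, 5, 9, 8, 15, 14] are all distinct, so no two queens attack.

(1,3) (2,5) (3,7) (4,1) (5,4) (6,2) (7,8) (8,6)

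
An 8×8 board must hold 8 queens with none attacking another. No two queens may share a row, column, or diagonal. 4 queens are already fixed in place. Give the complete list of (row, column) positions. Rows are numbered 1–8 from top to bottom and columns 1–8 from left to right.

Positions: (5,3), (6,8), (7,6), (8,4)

(1,2) (2,5) (3,7) (4,1) (5,3) (6,8) (7,6) (8,4)

Row 1: attacked by (5,3)→{3,7}; (6,8)→{3,8}; (7,6)→{6}; (8,4)→{4}. Safe: 1, 2, 5. Place at column 2.
Row 2: attacked by (1,2)→{1,2,3}; (5,3)→{3,6}; (6,8)→{4,8}; (7,6)→{1,6}; (8,4)→{4}. Safe: 5, 7. Place at column 5.
Row 3: attacked by (1,2)→{2,4}; (2,5)→{4,5,6}; (5,3)→{1,3,5}; (6,8)→{5,8}; (7,6)→{2,6}; (8,4)→{4}. Safe: 7. Place at column 7.
Row 4: attacked by (1,2)→{2,5}; (2,5)→{3,5,7}; (3,7)→{6,7,8}; (5,3)→{2,3,4}; (6,8)→{6,8}; (7,6)→{3,6}; (8,4)→{4,8}. Safe: 1. Place at column 1.
Columns [2, 5, 7, 1, 3, 8, 6, 4], r−c [-1, -3, -4, 3, 2, -2, 1, 4], r+c [3, 7, 10, 5, 8, 14, 13, 12] are all distinct, so no two queens attack.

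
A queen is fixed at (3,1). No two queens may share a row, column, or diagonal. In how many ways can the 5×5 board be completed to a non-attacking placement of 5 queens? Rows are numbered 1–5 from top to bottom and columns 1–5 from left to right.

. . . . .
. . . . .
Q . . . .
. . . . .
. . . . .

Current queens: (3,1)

2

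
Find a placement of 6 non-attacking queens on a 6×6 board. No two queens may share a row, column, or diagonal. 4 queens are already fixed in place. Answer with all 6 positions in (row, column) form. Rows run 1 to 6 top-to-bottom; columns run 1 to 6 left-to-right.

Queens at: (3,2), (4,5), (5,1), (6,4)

(1,3) (2,6) (3,2) (4,5) (5,1) (6,4)

Row 1: attacked by (3,2)→{2,4}; (4,5)→{2,5}; (5,1)→{1,5}; (6,4)→{4}. Safe: 3, 6. Place at column 3.
Row 2: attacked by (1,3)→{2,3,4}; (3,2)→{1,2,3}; (4,5)→{3,5}; (5,1)→{1,4}; (6,4)→{4}. Safe: 6. Place at column 6.
Columns [3, 6, 2, 5, 1, 4], r−c [-2, -4, 1, -1, 4, 2], r+c [4, 8, 5, 9, 6, 10] are all distinct, so no two queens attack.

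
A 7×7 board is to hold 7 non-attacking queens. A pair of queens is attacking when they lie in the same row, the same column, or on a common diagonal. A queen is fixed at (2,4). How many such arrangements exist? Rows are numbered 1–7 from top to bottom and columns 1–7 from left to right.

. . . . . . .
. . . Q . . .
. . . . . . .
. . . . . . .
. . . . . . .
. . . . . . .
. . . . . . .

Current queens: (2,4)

Branch on row 1: col 1 → 1; col 2 → 2; col 6 → 2; col 7 → 1.
Sum: 1 + 2 + 2 + 1 = 6.

6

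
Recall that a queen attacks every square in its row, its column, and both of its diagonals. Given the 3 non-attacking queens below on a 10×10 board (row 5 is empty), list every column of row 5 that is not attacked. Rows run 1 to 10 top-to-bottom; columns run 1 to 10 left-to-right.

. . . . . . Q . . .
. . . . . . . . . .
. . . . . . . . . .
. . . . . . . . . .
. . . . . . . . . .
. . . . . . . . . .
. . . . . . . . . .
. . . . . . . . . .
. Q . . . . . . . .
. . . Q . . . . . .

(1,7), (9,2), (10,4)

(1,7) attacks row 5 at column 7 and diagonals 3.
(9,2) attacks row 5 at column 2 and diagonals 6.
(10,4) attacks row 5 at column 4 and diagonals 9.
Attacked columns: {2, 3, 4, 6, 7, 9}. Safe: {1, 5, 8, 10}.

columns 1, 5, 8, 10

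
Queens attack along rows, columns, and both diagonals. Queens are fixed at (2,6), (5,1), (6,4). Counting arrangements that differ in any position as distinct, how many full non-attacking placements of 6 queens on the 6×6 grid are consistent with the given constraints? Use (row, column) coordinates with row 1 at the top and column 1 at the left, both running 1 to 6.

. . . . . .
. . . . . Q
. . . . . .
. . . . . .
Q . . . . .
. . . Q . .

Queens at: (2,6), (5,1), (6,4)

1

Branch on row 1: col 2 → 0; col 3 → 1.
Sum: 0 + 1 = 1.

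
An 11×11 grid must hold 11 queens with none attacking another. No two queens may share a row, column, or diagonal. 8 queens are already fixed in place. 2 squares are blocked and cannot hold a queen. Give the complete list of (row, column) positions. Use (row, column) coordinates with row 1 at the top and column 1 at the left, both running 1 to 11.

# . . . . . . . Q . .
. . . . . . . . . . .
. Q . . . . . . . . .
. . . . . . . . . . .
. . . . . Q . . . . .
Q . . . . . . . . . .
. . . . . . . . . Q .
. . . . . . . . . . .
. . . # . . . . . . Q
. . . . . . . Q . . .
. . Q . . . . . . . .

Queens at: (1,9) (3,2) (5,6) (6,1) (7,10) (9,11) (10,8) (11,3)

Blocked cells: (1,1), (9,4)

(1,9) (2,7) (3,2) (4,4) (5,6) (6,1) (7,10) (8,5) (9,11) (10,8) (11,3)

Row 2: attacked by (1,9)→{8,9,10}; (3,2)→{1,2,3}; (5,6)→{3,6,9}; (6,1)→{1,5}; (7,10)→{5,10}; (9,11)→{4,11}; (10,8)→{8}; (11,3)→{3}. Safe: 7. Place at column 7.
Row 4: attacked by (1,9)→{6,9}; (2,7)→{5,7,9}; (3,2)→{1,2,3}; (5,6)→{5,6,7}; (6,1)→{1,3}; (7,10)→{7,10}; (9,11)→{6,11}; (10,8)→{2,8}; (11,3)→{3,10}. Safe: 4. Place at column 4.
Row 8: attacked by (1,9)→{2,9}; (2,7)→{1,7}; (3,2)→{2,7}; (4,4)→{4,8}; (5,6)→{3,6,9}; (6,1)→{1,3}; (7,10)→{9,10,11}; (9,11)→{10,11}; (10,8)→{6,8,10}; (11,3)→{3,6}. Safe: 5. Place at column 5.
Columns [9, 7, 2, 4, 6, 1, 10, 5, 11, 8, 3], r−c [-8, -5, 1, 0, -1, 5, -3, 3, -2, 2, 8], r+c [10, 9, 5, 8, 11, 7, 17, 13, 20, 18, 14] are all distinct, so no two queens attack.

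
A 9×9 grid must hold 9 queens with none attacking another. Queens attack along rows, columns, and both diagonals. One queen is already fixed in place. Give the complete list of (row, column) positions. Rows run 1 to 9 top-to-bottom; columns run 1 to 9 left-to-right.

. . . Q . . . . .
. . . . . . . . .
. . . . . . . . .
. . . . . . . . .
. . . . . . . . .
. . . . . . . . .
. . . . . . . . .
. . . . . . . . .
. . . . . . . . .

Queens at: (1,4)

Row 2: attacked by (1,4)→{3,4,5}. Safe: 1, 2, 6, 7, 8, 9. Place at column 7.
Row 3: attacked by (1,4)→{2,4,6}; (2,7)→{6,7,8}. Safe: 1, 3, 5, 9. Place at column 3.
Row 4: attacked by (1,4)→{1,4,7}; (2,7)→{5,7,9}; (3,3)→{2,3,4}. Safe: 6, 8. Place at column 6.
Row 5: attacked by (1,4)→{4,8}; (2,7)→{4,7}; (3,3)→{1,3,5}; (4,6)→{5,6,7}. Safe: 2, 9. Place at column 9.
Row 6: attacked by (1,4)→{4,9}; (2,7)→{3,7}; (3,3)→{3,6}; (4,6)→{4,6,8}; (5,9)→{8,9}. Safe: 1, 2, 5. Place at column 1.
Row 7: attacked by (1,4)→{4}; (2,7)→{2,7}; (3,3)→{3,7}; (4,6)→{3,6,9}; (5,9)→{7,9}; (6,1)→{1,2}. Safe: 5, 8. Place at column 8.
Row 8: attacked by (1,4)→{4}; (2,7)→{1,7}; (3,3)→{3,8}; (4,6)→{2,6}; (5,9)→{6,9}; (6,1)→{1,3}; (7,8)→{7,8,9}. Safe: 5. Place at column 5.
Row 9: attacked by (1,4)→{4}; (2,7)→{7}; (3,3)→{3,9}; (4,6)→{1,6}; (5,9)→{5,9}; (6,1)→{1,4}; (7,8)→{6,8}; (8,5)→{4,5,6}. Safe: 2. Place at column 2.
Columns [4, 7, 3, 6, 9, 1, 8, 5, 2], r−c [-3, -5, 0, -2, -4, 5, -1, 3, 7], r+c [5, 9, 6, 10, 14, 7, 15, 13, 11] are all distinct, so no two queens attack.

(1,4) (2,7) (3,3) (4,6) (5,9) (6,1) (7,8) (8,5) (9,2)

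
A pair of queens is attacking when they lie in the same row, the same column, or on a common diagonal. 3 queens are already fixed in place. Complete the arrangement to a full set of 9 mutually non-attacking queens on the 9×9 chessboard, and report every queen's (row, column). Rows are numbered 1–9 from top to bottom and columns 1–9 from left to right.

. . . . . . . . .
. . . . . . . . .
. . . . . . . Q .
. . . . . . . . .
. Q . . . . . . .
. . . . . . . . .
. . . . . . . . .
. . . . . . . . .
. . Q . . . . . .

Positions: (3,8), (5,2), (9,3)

Row 1: attacked by (3,8)→{6,8}; (5,2)→{2,6}; (9,3)→{3}. Safe: 1, 4, 5, 7, 9. Place at column 1.
Row 2: attacked by (1,1)→{1,2}; (3,8)→{7,8,9}; (5,2)→{2,5}; (9,3)→{3}. Safe: 4, 6. Place at column 6.
Row 4: attacked by (1,1)→{1,4}; (2,6)→{4,6,8}; (3,8)→{7,8,9}; (5,2)→{1,2,3}; (9,3)→{3,8}. Safe: 5. Place at column 5.
Row 6: attacked by (1,1)→{1,6}; (2,6)→{2,6}; (3,8)→{5,8}; (4,5)→{3,5,7}; (5,2)→{1,2,3}; (9,3)→{3,6}. Safe: 4, 9. Place at column 4.
Row 7: attacked by (1,1)→{1,7}; (2,6)→{1,6}; (3,8)→{4,8}; (4,5)→{2,5,8}; (5,2)→{2,4}; (6,4)→{3,4,5}; (9,3)→{1,3,5}. Safe: 9. Place at column 9.
Row 8: attacked by (1,1)→{1,8}; (2,6)→{6}; (3,8)→{3,8}; (4,5)→{1,5,9}; (5,2)→{2,5}; (6,4)→{2,4,6}; (7,9)→{8,9}; (9,3)→{2,3,4}. Safe: 7. Place at column 7.
Columns [1, 6, 8, 5, 2, 4, 9, 7, 3], r−c [0, -4, -5, -1, 3, 2, -2, 1, 6], r+c [2, 8, 11, 9, 7, 10, 16, 15, 12] are all distinct, so no two queens attack.

(1,1) (2,6) (3,8) (4,5) (5,2) (6,4) (7,9) (8,7) (9,3)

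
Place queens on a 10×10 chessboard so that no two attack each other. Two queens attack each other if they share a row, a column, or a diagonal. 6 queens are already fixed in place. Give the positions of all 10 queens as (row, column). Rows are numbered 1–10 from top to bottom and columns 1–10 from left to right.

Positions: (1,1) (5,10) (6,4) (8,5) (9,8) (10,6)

Row 2: attacked by (1,1)→{1,2}; (5,10)→{7,10}; (6,4)→{4,8}; (8,5)→{5}; (9,8)→{1,8}; (10,6)→{6}. Safe: 3, 9. Place at column 3.
Row 3: attacked by (1,1)→{1,3}; (2,3)→{2,3,4}; (5,10)→{8,10}; (6,4)→{1,4,7}; (8,5)→{5,10}; (9,8)→{2,8}; (10,6)→{6}. Safe: 9. Place at column 9.
Row 4: attacked by (1,1)→{1,4}; (2,3)→{1,3,5}; (3,9)→{8,9,10}; (5,10)→{9,10}; (6,4)→{2,4,6}; (8,5)→{1,5,9}; (9,8)→{3,8}; (10,6)→{6}. Safe: 7. Place at column 7.
Row 7: attacked by (1,1)→{1,7}; (2,3)→{3,8}; (3,9)→{5,9}; (4,7)→{4,7,10}; (5,10)→{8,10}; (6,4)→{3,4,5}; (8,5)→{4,5,6}; (9,8)→{6,8,10}; (10,6)→{3,6,9}. Safe: 2. Place at column 2.
Columns [1, 3, 9, 7, 10, 4, 2, 5, 8, 6], r−c [0, -1, -6, -3, -5, 2, 5, 3, 1, 4], r+c [2, 5, 12, 11, 15, 10, 9, 13, 17, 16] are all distinct, so no two queens attack.

(1,1) (2,3) (3,9) (4,7) (5,10) (6,4) (7,2) (8,5) (9,8) (10,6)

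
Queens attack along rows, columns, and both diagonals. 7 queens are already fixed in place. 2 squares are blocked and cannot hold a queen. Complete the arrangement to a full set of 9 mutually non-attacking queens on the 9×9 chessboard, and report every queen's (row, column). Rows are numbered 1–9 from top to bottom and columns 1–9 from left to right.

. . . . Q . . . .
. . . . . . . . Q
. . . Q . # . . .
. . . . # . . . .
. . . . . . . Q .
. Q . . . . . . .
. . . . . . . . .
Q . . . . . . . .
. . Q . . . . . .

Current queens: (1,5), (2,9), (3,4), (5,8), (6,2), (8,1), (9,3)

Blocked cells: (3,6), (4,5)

Row 4: attacked by (1,5)→{2,5,8}; (2,9)→{7,9}; (3,4)→{3,4,5}; (5,8)→{7,8,9}; (6,2)→{2,4}; (8,1)→{1,5}; (9,3)→{3,8}. Blocked: 5. Safe: 6. Place at column 6.
Row 7: attacked by (1,5)→{5}; (2,9)→{4,9}; (3,4)→{4,8}; (4,6)→{3,6,9}; (5,8)→{6,8}; (6,2)→{1,2,3}; (8,1)→{1,2}; (9,3)→{1,3,5}. Safe: 7. Place at column 7.
Columns [5, 9, 4, 6, 8, 2, 7, 1, 3], r−c [-4, -7, -1, -2, -3, 4, 0, 7, 6], r+c [6, 11, 7, 10, 13, 8, 14, 9, 12] are all distinct, so no two queens attack.

(1,5) (2,9) (3,4) (4,6) (5,8) (6,2) (7,7) (8,1) (9,3)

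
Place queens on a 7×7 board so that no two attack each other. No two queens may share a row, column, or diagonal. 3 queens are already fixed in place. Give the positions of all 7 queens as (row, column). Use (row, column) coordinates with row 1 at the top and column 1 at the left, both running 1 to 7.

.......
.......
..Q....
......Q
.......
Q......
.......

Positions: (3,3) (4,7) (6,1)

(1,2) (2,6) (3,3) (4,7) (5,4) (6,1) (7,5)

Row 1: attacked by (3,3)→{1,3,5}; (4,7)→{4,7}; (6,1)→{1,6}. Safe: 2. Place at column 2.
Row 2: attacked by (1,2)→{1,2,3}; (3,3)→{2,3,4}; (4,7)→{5,7}; (6,1)→{1,5}. Safe: 6. Place at column 6.
Row 5: attacked by (1,2)→{2,6}; (2,6)→{3,6}; (3,3)→{1,3,5}; (4,7)→{6,7}; (6,1)→{1,2}. Safe: 4. Place at column 4.
Row 7: attacked by (1,2)→{2}; (2,6)→{1,6}; (3,3)→{3,7}; (4,7)→{4,7}; (5,4)→{2,4,6}; (6,1)→{1,2}. Safe: 5. Place at column 5.
Columns [2, 6, 3, 7, 4, 1, 5], r−c [-1, -4, 0, -3, 1, 5, 2], r+c [3, 8, 6, 11, 9, 7, 12] are all distinct, so no two queens attack.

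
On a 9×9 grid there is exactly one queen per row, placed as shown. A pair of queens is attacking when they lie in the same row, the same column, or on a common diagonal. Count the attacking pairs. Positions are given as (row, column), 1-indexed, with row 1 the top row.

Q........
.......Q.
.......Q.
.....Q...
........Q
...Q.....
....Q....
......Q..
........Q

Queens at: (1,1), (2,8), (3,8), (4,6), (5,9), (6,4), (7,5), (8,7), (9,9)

7

Same column: (2,8)–(3,8) (column 8); (5,9)–(9,9) (column 9).
Same diagonal: (1,1)–(9,9) (|1−9| = |1−9| = 8); (2,8)–(4,6) (|2−4| = |8−6| = 2); (2,8)–(6,4) (|2−6| = |8−4| = 4); (4,6)–(6,4) (|4−6| = |6−4| = 2); (6,4)–(7,5) (|6−7| = |4−5| = 1).
Total attacking pairs: 7.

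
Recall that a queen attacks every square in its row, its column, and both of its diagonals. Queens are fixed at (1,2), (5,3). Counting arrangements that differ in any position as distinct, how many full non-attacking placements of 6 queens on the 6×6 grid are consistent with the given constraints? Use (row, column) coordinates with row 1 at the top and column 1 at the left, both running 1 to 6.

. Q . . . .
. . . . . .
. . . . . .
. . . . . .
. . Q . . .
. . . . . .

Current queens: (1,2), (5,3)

1

Branch on row 2: col 4 → 1; col 5 → 0.
Sum: 1 + 0 = 1.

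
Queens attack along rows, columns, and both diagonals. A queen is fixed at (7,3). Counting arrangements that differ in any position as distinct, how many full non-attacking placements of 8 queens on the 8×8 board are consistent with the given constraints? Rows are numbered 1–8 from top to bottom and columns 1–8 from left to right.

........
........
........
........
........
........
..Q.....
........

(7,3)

14

Branch on row 1: col 1 → 0; col 2 → 1; col 4 → 6; col 5 → 3; col 6 → 0; col 7 → 3; col 8 → 1.
Sum: 0 + 1 + 6 + 3 + 0 + 3 + 1 = 14.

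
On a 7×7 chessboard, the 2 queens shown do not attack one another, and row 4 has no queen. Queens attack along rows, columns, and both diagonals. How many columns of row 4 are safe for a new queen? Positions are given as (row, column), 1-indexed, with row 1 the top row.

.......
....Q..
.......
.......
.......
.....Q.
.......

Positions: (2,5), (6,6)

2

(2,5) attacks row 4 at column 5 and diagonals 3, 7.
(6,6) attacks row 4 at column 6 and diagonals 4.
Attacked columns: {3, 4, 5, 6, 7}. Safe: {1, 2}.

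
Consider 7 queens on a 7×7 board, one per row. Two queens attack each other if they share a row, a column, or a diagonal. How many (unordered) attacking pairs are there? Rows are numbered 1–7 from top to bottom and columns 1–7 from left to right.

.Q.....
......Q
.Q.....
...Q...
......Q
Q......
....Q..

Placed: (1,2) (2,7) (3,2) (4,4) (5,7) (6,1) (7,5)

Same column: (1,2)–(3,2) (column 2); (2,7)–(5,7) (column 7).
Same diagonal: (5,7)–(7,5) (|5−7| = |7−5| = 2).
Total attacking pairs: 3.

3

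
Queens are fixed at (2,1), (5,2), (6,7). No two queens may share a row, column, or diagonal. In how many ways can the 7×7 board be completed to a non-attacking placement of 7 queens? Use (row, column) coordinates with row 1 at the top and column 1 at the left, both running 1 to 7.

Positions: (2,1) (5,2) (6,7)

3

Branch on row 1: col 3 → 1; col 4 → 1; col 5 → 1.
Sum: 1 + 1 + 1 = 3.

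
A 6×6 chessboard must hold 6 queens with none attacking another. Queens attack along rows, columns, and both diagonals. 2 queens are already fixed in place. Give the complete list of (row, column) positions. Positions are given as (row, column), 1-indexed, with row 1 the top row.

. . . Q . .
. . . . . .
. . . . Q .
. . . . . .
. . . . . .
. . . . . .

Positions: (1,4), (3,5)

(1,4) (2,1) (3,5) (4,2) (5,6) (6,3)

Row 2: attacked by (1,4)→{3,4,5}; (3,5)→{4,5,6}. Safe: 1, 2. Place at column 1.
Row 4: attacked by (1,4)→{1,4}; (2,1)→{1,3}; (3,5)→{4,5,6}. Safe: 2. Place at column 2.
Row 5: attacked by (1,4)→{4}; (2,1)→{1,4}; (3,5)→{3,5}; (4,2)→{1,2,3}. Safe: 6. Place at column 6.
Row 6: attacked by (1,4)→{4}; (2,1)→{1,5}; (3,5)→{2,5}; (4,2)→{2,4}; (5,6)→{5,6}. Safe: 3. Place at column 3.
Columns [4, 1, 5, 2, 6, 3], r−c [-3, 1, -2, 2, -1, 3], r+c [5, 3, 8, 6, 11, 9] are all distinct, so no two queens attack.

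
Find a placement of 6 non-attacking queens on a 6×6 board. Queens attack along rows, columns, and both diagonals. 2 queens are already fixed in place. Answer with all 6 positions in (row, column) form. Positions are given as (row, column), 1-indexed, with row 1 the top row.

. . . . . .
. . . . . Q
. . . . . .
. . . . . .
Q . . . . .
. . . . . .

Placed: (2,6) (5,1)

Row 1: attacked by (2,6)→{5,6}; (5,1)→{1,5}. Safe: 2, 3, 4. Place at column 3.
Row 3: attacked by (1,3)→{1,3,5}; (2,6)→{5,6}; (5,1)→{1,3}. Safe: 2, 4. Place at column 2.
Row 4: attacked by (1,3)→{3,6}; (2,6)→{4,6}; (3,2)→{1,2,3}; (5,1)→{1,2}. Safe: 5. Place at column 5.
Row 6: attacked by (1,3)→{3}; (2,6)→{2,6}; (3,2)→{2,5}; (4,5)→{3,5}; (5,1)→{1,2}. Safe: 4. Place at column 4.
Columns [3, 6, 2, 5, 1, 4], r−c [-2, -4, 1, -1, 4, 2], r+c [4, 8, 5, 9, 6, 10] are all distinct, so no two queens attack.

(1,3) (2,6) (3,2) (4,5) (5,1) (6,4)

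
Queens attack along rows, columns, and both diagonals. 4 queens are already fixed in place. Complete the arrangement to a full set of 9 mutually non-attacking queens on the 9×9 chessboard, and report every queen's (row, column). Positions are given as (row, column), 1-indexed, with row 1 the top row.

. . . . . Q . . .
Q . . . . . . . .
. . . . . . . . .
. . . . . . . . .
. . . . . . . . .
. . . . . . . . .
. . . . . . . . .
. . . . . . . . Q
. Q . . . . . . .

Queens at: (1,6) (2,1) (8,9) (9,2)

(1,6) (2,1) (3,7) (4,4) (5,8) (6,3) (7,5) (8,9) (9,2)

Row 3: attacked by (1,6)→{4,6,8}; (2,1)→{1,2}; (8,9)→{4,9}; (9,2)→{2,8}. Safe: 3, 5, 7. Place at column 7.
Row 4: attacked by (1,6)→{3,6,9}; (2,1)→{1,3}; (3,7)→{6,7,8}; (8,9)→{5,9}; (9,2)→{2,7}. Safe: 4. Place at column 4.
Row 5: attacked by (1,6)→{2,6}; (2,1)→{1,4}; (3,7)→{5,7,9}; (4,4)→{3,4,5}; (8,9)→{6,9}; (9,2)→{2,6}. Safe: 8. Place at column 8.
Row 6: attacked by (1,6)→{1,6}; (2,1)→{1,5}; (3,7)→{4,7}; (4,4)→{2,4,6}; (5,8)→{7,8,9}; (8,9)→{7,9}; (9,2)→{2,5}. Safe: 3. Place at column 3.
Row 7: attacked by (1,6)→{6}; (2,1)→{1,6}; (3,7)→{3,7}; (4,4)→{1,4,7}; (5,8)→{6,8}; (6,3)→{2,3,4}; (8,9)→{8,9}; (9,2)→{2,4}. Safe: 5. Place at column 5.
Columns [6, 1, 7, 4, 8, 3, 5, 9, 2], r−c [-5, 1, -4, 0, -3, 3, 2, -1, 7], r+c [7, 3, 10, 8, 13, 9, 12, 17, 11] are all distinct, so no two queens attack.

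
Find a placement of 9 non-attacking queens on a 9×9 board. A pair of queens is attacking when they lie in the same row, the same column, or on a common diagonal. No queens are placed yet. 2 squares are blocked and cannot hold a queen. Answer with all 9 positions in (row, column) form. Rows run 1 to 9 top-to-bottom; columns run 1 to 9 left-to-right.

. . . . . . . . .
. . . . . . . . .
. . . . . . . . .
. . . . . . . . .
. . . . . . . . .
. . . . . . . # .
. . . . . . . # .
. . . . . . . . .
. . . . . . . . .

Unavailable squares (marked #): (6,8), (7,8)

Row 1: Safe: 1, 2, 3, 4, 5, 6, 7, 8, 9. Place at column 8.
Row 2: attacked by (1,8)→{7,8,9}. Safe: 1, 2, 3, 4, 5, 6. Place at column 5.
Row 3: attacked by (1,8)→{6,8}; (2,5)→{4,5,6}. Safe: 1, 2, 3, 7, 9. Place at column 2.
Row 4: attacked by (1,8)→{5,8}; (2,5)→{3,5,7}; (3,2)→{1,2,3}. Safe: 4, 6, 9. Place at column 4.
Row 5: attacked by (1,8)→{4,8}; (2,5)→{2,5,8}; (3,2)→{2,4}; (4,4)→{3,4,5}. Safe: 1, 6, 7, 9. Place at column 1.
Row 6: attacked by (1,8)→{3,8}; (2,5)→{1,5,9}; (3,2)→{2,5}; (4,4)→{2,4,6}; (5,1)→{1,2}. Blocked: 8. Safe: 7. Place at column 7.
Row 7: attacked by (1,8)→{2,8}; (2,5)→{5}; (3,2)→{2,6}; (4,4)→{1,4,7}; (5,1)→{1,3}; (6,7)→{6,7,8}. Blocked: 8. Safe: 9. Place at column 9.
Row 8: attacked by (1,8)→{1,8}; (2,5)→{5}; (3,2)→{2,7}; (4,4)→{4,8}; (5,1)→{1,4}; (6,7)→{5,7,9}; (7,9)→{8,9}. Safe: 3, 6. Place at column 3.
Row 9: attacked by (1,8)→{8}; (2,5)→{5}; (3,2)→{2,8}; (4,4)→{4,9}; (5,1)→{1,5}; (6,7)→{4,7}; (7,9)→{7,9}; (8,3)→{2,3,4}. Safe: 6. Place at column 6.
Columns [8, 5, 2, 4, 1, 7, 9, 3, 6], r−c [-7, -3, 1, 0, 4, -1, -2, 5, 3], r+c [9, 7, 5, 8, 6, 13, 16, 11, 15] are all distinct, so no two queens attack.

(1,8) (2,5) (3,2) (4,4) (5,1) (6,7) (7,9) (8,3) (9,6)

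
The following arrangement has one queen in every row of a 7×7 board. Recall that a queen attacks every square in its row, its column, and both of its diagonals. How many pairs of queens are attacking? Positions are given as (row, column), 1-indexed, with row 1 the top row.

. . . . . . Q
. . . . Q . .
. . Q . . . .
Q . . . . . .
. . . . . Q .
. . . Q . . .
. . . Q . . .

3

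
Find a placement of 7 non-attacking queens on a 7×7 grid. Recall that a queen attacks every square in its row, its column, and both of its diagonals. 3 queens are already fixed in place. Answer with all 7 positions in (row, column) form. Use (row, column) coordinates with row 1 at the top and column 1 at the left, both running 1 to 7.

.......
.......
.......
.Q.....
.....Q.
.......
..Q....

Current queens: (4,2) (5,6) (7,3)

Row 1: attacked by (4,2)→{2,5}; (5,6)→{2,6}; (7,3)→{3}. Safe: 1, 4, 7. Place at column 4.
Row 2: attacked by (1,4)→{3,4,5}; (4,2)→{2,4}; (5,6)→{3,6}; (7,3)→{3}. Safe: 1, 7. Place at column 7.
Row 3: attacked by (1,4)→{2,4,6}; (2,7)→{6,7}; (4,2)→{1,2,3}; (5,6)→{4,6}; (7,3)→{3,7}. Safe: 5. Place at column 5.
Row 6: attacked by (1,4)→{4}; (2,7)→{3,7}; (3,5)→{2,5}; (4,2)→{2,4}; (5,6)→{5,6,7}; (7,3)→{2,3,4}. Safe: 1. Place at column 1.
Columns [4, 7, 5, 2, 6, 1, 3], r−c [-3, -5, -2, 2, -1, 5, 4], r+c [5, 9, 8, 6, 11, 7, 10] are all distinct, so no two queens attack.

(1,4) (2,7) (3,5) (4,2) (5,6) (6,1) (7,3)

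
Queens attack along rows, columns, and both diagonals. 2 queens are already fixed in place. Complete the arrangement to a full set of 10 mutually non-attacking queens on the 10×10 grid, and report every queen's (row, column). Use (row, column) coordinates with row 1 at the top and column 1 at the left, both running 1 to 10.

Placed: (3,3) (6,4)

(1,2) (2,10) (3,3) (4,7) (5,9) (6,4) (7,1) (8,5) (9,8) (10,6)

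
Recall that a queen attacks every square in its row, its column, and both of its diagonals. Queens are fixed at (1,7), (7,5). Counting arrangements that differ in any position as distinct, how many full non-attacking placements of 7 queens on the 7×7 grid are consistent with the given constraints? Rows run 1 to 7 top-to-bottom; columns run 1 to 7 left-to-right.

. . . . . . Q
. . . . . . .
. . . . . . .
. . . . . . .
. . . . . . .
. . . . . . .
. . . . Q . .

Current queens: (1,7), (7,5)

Branch on row 2: col 1 → 0; col 2 → 1; col 3 → 0; col 4 → 0.
Sum: 0 + 1 + 0 + 0 = 1.

1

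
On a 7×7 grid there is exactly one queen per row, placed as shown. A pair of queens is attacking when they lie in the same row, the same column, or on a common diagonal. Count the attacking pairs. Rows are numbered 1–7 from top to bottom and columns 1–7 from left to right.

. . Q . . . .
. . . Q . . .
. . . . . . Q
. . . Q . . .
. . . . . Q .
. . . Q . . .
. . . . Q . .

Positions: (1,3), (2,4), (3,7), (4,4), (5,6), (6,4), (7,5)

6

Same column: (2,4)–(4,4) (column 4); (2,4)–(6,4) (column 4); (4,4)–(6,4) (column 4).
Same diagonal: (1,3)–(2,4) (|1−2| = |3−4| = 1); (3,7)–(6,4) (|3−6| = |7−4| = 3); (6,4)–(7,5) (|6−7| = |4−5| = 1).
Total attacking pairs: 6.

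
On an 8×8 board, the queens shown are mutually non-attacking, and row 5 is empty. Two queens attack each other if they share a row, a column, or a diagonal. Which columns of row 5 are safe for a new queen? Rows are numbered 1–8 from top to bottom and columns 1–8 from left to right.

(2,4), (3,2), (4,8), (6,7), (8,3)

columns 5

(2,4) attacks row 5 at column 4 and diagonals 1, 7.
(3,2) attacks row 5 at column 2 and diagonals 4.
(4,8) attacks row 5 at column 8 and diagonals 7.
(6,7) attacks row 5 at column 7 and diagonals 6, 8.
(8,3) attacks row 5 at column 3 and diagonals 6.
Attacked columns: {1, 2, 3, 4, 6, 7, 8}. Safe: {5}.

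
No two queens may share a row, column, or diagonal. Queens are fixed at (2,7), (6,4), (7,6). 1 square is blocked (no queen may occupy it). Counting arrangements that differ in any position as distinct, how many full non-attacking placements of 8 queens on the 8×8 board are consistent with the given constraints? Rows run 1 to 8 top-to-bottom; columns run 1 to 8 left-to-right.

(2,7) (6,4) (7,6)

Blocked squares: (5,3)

2

Branch on row 1: col 1 → 1; col 2 → 1; col 3 → 0; col 5 → 0.
Sum: 1 + 1 + 0 + 0 = 2.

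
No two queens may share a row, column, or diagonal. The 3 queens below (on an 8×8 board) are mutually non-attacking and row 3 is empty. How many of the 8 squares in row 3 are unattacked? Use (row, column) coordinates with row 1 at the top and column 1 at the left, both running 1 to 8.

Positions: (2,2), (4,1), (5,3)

4

(2,2) attacks row 3 at column 2 and diagonals 1, 3.
(4,1) attacks row 3 at column 1 and diagonals 2.
(5,3) attacks row 3 at column 3 and diagonals 1, 5.
Attacked columns: {1, 2, 3, 5}. Safe: {4, 6, 7, 8}.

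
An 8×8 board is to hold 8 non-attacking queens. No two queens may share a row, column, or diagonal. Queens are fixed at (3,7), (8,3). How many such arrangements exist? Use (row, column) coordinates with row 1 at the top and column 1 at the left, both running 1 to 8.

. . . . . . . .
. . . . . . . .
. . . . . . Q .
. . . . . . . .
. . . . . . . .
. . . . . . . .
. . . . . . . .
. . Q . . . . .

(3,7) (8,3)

4

Branch on row 1: col 1 → 0; col 2 → 1; col 4 → 1; col 6 → 2; col 8 → 0.
Sum: 0 + 1 + 1 + 2 + 0 = 4.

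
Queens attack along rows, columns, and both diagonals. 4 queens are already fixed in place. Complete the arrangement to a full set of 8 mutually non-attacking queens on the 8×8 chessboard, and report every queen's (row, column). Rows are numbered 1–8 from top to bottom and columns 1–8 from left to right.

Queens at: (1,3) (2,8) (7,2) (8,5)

(1,3) (2,8) (3,4) (4,7) (5,1) (6,6) (7,2) (8,5)

Row 3: attacked by (1,3)→{1,3,5}; (2,8)→{7,8}; (7,2)→{2,6}; (8,5)→{5}. Safe: 4. Place at column 4.
Row 4: attacked by (1,3)→{3,6}; (2,8)→{6,8}; (3,4)→{3,4,5}; (7,2)→{2,5}; (8,5)→{1,5}. Safe: 7. Place at column 7.
Row 5: attacked by (1,3)→{3,7}; (2,8)→{5,8}; (3,4)→{2,4,6}; (4,7)→{6,7,8}; (7,2)→{2,4}; (8,5)→{2,5,8}. Safe: 1. Place at column 1.
Row 6: attacked by (1,3)→{3,8}; (2,8)→{4,8}; (3,4)→{1,4,7}; (4,7)→{5,7}; (5,1)→{1,2}; (7,2)→{1,2,3}; (8,5)→{3,5,7}. Safe: 6. Place at column 6.
Columns [3, 8, 4, 7, 1, 6, 2, 5], r−c [-2, -6, -1, -3, 4, 0, 5, 3], r+c [4, 10, 7, 11, 6, 12, 9, 13] are all distinct, so no two queens attack.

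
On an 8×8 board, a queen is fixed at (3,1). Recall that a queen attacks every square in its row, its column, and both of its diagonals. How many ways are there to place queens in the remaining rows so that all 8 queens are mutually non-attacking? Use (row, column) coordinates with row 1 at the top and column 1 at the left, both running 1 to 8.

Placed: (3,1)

16

Branch on row 1: col 2 → 1; col 4 → 4; col 5 → 4; col 6 → 4; col 7 → 1; col 8 → 2.
Sum: 1 + 4 + 4 + 4 + 1 + 2 = 16.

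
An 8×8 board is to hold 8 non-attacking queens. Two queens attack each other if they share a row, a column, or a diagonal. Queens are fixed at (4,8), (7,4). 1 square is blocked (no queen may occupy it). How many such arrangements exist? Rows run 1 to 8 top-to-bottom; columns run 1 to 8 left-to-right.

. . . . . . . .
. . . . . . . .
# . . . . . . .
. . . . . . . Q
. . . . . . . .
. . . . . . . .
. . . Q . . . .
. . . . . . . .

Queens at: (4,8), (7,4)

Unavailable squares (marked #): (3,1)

2

Branch on row 1: col 1 → 0; col 2 → 0; col 3 → 2; col 6 → 0; col 7 → 0.
Sum: 0 + 0 + 2 + 0 + 0 = 2.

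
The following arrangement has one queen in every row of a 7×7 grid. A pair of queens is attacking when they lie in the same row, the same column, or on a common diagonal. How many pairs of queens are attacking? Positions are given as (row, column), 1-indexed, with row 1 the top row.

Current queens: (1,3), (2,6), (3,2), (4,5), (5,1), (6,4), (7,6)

Same column: (2,6)–(7,6) (column 6).
Same diagonal: (3,2)–(7,6) (|3−7| = |2−6| = 4).
Total attacking pairs: 2.

2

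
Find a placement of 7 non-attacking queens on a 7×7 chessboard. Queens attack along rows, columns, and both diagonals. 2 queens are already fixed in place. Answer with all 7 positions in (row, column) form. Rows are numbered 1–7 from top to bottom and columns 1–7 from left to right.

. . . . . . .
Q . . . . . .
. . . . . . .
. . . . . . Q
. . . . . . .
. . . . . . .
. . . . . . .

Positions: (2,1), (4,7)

(1,5) (2,1) (3,4) (4,7) (5,3) (6,6) (7,2)

Row 1: attacked by (2,1)→{1,2}; (4,7)→{4,7}. Safe: 3, 5, 6. Place at column 5.
Row 3: attacked by (1,5)→{3,5,7}; (2,1)→{1,2}; (4,7)→{6,7}. Safe: 4. Place at column 4.
Row 5: attacked by (1,5)→{1,5}; (2,1)→{1,4}; (3,4)→{2,4,6}; (4,7)→{6,7}. Safe: 3. Place at column 3.
Row 6: attacked by (1,5)→{5}; (2,1)→{1,5}; (3,4)→{1,4,7}; (4,7)→{5,7}; (5,3)→{2,3,4}. Safe: 6. Place at column 6.
Row 7: attacked by (1,5)→{5}; (2,1)→{1,6}; (3,4)→{4}; (4,7)→{4,7}; (5,3)→{1,3,5}; (6,6)→{5,6,7}. Safe: 2. Place at column 2.
Columns [5, 1, 4, 7, 3, 6, 2], r−c [-4, 1, -1, -3, 2, 0, 5], r+c [6, 3, 7, 11, 8, 12, 9] are all distinct, so no two queens attack.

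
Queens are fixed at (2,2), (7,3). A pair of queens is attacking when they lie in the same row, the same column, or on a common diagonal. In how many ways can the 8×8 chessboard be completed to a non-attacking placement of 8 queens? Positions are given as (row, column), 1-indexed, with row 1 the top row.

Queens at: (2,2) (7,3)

5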